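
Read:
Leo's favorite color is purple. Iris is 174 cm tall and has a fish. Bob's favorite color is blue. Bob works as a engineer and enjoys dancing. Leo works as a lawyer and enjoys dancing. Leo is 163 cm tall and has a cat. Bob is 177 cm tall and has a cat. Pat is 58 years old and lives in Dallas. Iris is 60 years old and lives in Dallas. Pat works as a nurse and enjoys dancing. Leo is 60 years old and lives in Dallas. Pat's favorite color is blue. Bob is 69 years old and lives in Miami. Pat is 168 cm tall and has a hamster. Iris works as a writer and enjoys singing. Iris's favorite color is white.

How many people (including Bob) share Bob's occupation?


Bob is a engineer. Count = 1

1


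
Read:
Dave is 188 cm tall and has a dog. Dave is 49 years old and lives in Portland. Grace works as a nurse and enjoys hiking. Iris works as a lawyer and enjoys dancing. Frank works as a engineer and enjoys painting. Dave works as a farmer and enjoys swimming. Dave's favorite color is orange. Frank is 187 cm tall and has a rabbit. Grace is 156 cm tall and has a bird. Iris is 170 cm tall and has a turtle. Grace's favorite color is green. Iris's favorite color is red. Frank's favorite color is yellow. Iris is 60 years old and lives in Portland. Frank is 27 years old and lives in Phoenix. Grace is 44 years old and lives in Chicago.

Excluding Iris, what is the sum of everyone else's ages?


Sum (excluding Iris): 120

120


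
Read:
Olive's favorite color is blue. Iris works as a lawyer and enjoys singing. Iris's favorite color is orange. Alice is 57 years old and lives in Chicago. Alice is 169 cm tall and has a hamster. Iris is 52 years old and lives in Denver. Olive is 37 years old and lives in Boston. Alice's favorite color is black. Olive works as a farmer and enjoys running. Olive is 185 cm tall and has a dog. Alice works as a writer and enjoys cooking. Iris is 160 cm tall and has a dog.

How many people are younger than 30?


Filter: 0

0


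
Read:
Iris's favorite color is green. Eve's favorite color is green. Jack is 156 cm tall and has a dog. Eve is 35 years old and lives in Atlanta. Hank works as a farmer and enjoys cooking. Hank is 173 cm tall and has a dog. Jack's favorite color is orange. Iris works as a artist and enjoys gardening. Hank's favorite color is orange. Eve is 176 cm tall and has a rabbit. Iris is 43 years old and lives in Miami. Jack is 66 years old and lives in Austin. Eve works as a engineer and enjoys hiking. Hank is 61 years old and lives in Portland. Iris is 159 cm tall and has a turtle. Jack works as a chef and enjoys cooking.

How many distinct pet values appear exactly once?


Unique pet values: 2

2


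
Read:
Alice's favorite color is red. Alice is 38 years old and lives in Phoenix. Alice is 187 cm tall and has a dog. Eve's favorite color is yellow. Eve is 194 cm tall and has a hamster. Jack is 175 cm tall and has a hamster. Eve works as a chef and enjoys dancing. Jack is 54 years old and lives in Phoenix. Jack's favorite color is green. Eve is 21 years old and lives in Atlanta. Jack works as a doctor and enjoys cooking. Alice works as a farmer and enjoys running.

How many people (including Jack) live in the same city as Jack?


Jack lives in Phoenix. Count = 2

2


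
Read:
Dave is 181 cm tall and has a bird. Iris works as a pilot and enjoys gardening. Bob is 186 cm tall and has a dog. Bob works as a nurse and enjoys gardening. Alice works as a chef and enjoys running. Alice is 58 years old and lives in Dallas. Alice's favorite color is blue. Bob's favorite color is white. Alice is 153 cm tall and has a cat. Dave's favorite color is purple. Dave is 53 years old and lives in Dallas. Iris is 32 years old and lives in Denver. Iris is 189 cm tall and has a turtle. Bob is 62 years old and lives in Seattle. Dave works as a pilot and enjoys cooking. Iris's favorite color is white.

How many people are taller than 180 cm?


Taller than 180: 3

3


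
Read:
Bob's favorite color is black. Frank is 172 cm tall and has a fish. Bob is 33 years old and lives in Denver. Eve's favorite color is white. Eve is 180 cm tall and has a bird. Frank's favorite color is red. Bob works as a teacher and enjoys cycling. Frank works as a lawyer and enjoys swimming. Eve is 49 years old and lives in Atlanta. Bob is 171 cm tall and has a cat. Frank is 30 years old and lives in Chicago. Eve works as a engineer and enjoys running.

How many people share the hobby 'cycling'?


Count: 1

1


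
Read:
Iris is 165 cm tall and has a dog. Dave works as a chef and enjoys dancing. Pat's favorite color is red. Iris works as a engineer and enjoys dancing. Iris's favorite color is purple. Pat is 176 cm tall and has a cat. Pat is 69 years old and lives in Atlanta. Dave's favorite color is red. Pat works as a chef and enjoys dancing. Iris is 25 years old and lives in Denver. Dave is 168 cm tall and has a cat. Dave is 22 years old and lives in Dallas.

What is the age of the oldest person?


Oldest: Pat at 69

69


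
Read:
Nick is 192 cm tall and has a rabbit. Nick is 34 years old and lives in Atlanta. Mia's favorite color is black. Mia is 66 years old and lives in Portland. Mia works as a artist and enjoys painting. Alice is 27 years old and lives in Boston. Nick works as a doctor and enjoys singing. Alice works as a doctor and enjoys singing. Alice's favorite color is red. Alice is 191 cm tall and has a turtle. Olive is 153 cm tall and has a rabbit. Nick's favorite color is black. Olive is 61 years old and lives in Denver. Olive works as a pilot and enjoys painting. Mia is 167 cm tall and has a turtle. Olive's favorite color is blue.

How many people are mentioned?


People: Nick, Alice, Olive, Mia. Count = 4

4


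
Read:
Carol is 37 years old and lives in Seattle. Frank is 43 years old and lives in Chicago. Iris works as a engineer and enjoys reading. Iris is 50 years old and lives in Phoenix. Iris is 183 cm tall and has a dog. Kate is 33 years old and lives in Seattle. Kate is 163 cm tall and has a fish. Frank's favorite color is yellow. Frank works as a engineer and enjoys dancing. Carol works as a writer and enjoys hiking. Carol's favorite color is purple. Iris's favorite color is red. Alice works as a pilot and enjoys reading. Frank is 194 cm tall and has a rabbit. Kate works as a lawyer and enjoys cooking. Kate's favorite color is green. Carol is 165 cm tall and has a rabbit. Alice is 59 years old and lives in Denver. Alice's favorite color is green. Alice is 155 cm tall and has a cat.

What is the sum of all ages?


33+59+43+37+50 = 222

222


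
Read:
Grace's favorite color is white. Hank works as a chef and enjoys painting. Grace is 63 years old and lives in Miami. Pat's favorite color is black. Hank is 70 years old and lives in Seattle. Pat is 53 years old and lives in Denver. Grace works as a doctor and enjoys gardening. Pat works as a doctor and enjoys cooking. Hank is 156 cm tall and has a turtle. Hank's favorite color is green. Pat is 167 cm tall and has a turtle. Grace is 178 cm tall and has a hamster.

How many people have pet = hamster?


Count: 1

1


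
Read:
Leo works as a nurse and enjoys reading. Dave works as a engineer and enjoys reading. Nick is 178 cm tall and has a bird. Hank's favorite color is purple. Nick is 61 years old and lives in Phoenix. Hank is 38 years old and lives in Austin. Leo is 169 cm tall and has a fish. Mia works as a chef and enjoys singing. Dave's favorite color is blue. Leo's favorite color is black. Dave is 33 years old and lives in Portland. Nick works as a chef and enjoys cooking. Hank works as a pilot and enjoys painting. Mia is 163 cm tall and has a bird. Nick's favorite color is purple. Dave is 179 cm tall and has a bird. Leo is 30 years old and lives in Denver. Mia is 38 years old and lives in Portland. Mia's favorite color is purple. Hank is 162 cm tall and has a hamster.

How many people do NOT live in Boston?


Not in Boston: 5

5


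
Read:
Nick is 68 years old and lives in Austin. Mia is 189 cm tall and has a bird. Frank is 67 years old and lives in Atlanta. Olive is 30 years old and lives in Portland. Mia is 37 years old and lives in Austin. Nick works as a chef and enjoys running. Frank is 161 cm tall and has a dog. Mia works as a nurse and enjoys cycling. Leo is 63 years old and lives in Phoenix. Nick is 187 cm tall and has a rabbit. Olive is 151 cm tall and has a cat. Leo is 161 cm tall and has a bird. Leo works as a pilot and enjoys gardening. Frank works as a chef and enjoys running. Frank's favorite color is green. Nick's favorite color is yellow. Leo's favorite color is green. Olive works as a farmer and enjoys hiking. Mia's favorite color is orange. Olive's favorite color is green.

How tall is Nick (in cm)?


Nick is 187 cm tall

187


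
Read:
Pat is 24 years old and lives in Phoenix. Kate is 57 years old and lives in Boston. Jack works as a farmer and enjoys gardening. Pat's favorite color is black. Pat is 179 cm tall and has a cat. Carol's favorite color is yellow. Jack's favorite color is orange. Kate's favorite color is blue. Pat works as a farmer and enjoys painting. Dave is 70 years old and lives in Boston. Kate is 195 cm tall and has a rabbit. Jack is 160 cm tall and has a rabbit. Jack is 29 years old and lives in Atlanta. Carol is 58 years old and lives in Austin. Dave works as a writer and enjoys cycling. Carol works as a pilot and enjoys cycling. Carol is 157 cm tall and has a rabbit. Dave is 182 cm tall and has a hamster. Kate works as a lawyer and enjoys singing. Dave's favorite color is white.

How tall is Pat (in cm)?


Pat is 179 cm tall

179


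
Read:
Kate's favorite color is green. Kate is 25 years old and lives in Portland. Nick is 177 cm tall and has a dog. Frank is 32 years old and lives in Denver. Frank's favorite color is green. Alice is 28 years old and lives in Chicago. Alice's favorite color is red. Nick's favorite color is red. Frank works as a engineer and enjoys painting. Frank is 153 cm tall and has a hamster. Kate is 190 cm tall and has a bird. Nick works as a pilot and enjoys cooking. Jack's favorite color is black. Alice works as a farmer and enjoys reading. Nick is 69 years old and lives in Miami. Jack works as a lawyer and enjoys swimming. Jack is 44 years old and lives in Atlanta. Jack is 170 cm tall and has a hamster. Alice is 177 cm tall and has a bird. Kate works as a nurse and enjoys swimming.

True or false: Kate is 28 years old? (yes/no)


Kate is actually 25. no

no


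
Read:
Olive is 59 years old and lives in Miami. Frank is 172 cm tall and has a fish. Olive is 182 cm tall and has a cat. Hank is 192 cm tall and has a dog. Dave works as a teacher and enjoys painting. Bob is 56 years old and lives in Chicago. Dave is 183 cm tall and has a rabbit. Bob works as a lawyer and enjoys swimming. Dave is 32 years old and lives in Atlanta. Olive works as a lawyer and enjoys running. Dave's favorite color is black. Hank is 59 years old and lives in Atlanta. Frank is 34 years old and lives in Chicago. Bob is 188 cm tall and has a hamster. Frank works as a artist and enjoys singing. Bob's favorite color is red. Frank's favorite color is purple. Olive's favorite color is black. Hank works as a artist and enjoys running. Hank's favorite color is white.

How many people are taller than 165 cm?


Taller than 165: 5

5


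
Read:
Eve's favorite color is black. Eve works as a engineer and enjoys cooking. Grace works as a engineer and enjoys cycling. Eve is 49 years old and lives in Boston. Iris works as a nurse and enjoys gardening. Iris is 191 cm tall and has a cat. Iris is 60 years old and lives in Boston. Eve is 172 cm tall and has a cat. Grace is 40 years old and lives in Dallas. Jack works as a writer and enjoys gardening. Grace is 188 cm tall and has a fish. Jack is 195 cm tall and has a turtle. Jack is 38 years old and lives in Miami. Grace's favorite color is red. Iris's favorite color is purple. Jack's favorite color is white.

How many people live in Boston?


Count in Boston: 2

2


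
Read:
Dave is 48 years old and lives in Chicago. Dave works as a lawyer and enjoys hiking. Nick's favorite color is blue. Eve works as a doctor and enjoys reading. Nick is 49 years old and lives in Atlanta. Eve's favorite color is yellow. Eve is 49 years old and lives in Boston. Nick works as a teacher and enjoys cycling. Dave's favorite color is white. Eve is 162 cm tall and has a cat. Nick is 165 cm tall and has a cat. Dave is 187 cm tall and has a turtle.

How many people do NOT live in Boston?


Not in Boston: 2

2


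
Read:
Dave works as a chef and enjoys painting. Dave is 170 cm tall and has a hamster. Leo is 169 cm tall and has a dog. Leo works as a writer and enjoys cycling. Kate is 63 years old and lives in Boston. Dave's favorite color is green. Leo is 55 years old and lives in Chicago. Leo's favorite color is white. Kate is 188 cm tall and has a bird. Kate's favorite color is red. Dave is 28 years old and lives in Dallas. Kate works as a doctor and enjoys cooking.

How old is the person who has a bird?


Person with bird is Kate, age 63

63


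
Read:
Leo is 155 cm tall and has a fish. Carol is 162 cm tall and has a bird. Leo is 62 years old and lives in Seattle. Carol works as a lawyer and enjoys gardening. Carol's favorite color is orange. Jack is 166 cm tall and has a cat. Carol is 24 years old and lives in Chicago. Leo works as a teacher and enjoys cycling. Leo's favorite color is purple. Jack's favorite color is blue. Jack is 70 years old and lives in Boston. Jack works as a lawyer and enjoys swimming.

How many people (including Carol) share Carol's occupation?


Carol is a lawyer. Count = 2

2


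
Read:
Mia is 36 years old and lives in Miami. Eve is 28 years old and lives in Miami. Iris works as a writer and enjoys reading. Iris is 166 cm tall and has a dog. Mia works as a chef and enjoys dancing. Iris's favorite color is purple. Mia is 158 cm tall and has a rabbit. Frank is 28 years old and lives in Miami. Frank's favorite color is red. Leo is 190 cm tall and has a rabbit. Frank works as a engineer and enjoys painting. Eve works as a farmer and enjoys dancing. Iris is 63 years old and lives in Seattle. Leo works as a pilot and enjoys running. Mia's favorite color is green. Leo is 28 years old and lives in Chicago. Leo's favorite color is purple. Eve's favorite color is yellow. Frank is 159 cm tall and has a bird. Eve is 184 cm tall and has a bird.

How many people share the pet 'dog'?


Count: 1

1


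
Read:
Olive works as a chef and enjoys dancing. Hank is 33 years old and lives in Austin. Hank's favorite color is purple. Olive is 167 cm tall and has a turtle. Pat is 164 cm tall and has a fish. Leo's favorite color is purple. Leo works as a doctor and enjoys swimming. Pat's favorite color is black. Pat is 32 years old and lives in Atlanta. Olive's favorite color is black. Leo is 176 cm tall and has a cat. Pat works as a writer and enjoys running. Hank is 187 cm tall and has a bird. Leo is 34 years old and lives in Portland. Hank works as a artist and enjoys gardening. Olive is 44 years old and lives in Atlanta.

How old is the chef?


The chef is Olive, age 44

44


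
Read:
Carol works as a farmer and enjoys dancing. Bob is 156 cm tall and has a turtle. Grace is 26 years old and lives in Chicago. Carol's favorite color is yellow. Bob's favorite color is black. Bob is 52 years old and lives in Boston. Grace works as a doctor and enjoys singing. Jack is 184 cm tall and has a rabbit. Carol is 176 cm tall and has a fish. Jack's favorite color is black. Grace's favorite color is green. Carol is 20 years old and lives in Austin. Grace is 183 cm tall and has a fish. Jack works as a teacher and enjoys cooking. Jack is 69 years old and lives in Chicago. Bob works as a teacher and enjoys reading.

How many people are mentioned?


People: Bob, Jack, Grace, Carol. Count = 4

4


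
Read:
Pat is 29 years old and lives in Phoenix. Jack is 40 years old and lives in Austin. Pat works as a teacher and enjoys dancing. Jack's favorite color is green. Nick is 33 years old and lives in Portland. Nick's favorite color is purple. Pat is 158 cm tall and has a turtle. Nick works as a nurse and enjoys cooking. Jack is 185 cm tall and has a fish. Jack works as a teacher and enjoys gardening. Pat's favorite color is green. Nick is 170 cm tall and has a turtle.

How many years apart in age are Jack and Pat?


40 vs 29, diff = 11

11


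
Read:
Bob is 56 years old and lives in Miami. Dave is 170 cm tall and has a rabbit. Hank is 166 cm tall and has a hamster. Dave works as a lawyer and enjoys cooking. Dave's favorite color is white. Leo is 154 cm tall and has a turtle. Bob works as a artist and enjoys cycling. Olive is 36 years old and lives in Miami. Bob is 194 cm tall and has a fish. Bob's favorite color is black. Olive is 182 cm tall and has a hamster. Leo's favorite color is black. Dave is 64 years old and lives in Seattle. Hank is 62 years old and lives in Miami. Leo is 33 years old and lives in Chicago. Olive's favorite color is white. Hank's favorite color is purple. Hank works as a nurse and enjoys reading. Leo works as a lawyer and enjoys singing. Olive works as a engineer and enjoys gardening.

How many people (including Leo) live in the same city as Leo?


Leo lives in Chicago. Count = 1

1


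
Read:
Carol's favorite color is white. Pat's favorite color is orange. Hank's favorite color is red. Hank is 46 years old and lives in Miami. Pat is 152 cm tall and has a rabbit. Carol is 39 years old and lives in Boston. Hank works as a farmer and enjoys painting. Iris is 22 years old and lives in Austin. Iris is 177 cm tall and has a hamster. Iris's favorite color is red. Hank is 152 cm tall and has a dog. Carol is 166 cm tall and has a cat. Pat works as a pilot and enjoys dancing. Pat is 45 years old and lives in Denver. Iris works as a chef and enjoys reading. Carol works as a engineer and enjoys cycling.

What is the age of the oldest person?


Oldest: Hank at 46

46


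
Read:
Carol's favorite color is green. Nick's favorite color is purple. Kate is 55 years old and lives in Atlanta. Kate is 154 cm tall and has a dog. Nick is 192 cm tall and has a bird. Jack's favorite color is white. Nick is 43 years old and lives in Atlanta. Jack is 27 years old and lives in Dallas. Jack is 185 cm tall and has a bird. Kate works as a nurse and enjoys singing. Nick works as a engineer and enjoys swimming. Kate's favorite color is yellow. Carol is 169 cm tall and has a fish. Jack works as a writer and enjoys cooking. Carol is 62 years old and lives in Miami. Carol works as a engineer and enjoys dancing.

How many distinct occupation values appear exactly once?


Unique occupation values: 2

2


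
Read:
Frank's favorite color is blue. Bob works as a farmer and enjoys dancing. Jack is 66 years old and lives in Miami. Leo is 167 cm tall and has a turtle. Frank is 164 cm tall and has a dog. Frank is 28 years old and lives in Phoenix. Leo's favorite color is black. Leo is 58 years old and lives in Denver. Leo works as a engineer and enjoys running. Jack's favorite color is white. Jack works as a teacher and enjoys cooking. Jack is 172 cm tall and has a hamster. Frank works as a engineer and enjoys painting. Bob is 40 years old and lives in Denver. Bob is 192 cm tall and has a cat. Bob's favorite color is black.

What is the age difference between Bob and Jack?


|40 - 66| = 26

26


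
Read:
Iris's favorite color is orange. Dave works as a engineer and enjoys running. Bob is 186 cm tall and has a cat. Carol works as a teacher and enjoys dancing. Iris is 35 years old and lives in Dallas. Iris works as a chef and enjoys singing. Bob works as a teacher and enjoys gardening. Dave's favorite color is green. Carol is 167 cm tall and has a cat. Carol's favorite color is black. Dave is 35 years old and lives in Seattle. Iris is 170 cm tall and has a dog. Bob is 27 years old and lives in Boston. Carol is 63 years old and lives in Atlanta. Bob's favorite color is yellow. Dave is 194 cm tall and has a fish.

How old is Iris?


Iris is 35 years old

35


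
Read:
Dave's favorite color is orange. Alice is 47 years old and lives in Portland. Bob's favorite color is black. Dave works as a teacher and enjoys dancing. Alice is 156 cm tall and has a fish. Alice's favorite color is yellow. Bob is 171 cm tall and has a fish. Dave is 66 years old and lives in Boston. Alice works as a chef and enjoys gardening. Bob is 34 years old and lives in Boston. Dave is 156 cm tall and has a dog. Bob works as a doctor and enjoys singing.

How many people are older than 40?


Filter: 2

2


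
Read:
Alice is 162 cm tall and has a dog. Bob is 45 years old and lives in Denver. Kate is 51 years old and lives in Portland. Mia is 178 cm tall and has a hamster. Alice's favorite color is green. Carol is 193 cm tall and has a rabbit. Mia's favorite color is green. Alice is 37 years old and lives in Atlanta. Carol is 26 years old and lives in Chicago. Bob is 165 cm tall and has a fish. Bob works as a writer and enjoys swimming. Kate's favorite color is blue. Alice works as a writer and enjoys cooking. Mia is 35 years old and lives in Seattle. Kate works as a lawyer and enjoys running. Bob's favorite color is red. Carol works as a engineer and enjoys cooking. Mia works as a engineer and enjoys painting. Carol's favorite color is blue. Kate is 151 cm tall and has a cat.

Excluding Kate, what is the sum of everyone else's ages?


Sum (excluding Kate): 143

143


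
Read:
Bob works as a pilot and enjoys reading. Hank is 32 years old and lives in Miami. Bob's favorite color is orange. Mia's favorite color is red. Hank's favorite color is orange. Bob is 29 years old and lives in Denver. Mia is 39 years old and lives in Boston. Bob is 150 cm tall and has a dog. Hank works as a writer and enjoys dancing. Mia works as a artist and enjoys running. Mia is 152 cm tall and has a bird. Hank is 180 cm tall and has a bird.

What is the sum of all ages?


29+39+32 = 100

100


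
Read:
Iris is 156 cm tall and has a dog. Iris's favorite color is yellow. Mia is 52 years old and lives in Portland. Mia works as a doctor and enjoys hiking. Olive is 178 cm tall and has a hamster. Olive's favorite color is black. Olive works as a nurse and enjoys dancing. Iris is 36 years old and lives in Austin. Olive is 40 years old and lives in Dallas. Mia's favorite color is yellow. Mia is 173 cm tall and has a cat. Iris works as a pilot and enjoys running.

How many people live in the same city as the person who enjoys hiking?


Person with hobby hiking is Mia, city Portland. Count = 1

1


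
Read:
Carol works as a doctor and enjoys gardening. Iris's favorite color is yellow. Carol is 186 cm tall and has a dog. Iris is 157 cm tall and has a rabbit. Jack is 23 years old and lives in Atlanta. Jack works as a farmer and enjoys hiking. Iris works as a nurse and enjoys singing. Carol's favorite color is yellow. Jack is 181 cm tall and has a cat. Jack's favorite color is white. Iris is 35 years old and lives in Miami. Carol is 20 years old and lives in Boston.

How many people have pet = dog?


Count: 1

1


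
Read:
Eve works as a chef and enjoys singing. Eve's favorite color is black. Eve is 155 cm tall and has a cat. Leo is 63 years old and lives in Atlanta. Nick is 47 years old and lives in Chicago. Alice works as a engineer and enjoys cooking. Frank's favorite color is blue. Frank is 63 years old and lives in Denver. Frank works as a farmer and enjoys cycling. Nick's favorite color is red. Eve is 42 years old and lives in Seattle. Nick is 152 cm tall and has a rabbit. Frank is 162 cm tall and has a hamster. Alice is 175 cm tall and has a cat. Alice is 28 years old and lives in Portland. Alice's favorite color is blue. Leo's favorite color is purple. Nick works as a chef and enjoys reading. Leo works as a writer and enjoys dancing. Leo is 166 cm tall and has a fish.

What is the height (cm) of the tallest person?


Tallest: Alice at 175 cm

175


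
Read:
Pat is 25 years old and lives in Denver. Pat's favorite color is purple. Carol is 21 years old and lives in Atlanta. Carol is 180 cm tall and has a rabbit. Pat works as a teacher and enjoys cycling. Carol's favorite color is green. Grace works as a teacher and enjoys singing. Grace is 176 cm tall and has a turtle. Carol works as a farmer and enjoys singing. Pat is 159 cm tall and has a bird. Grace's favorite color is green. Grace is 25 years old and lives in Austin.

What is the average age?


Sum=71, n=3, avg=23.67

23.67


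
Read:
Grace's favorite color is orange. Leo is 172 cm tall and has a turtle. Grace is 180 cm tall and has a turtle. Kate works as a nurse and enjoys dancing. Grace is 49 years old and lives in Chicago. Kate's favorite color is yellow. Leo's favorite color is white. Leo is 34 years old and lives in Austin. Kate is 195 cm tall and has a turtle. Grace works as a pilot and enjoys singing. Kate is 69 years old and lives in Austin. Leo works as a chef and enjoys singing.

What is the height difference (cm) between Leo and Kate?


|172 - 195| = 23

23


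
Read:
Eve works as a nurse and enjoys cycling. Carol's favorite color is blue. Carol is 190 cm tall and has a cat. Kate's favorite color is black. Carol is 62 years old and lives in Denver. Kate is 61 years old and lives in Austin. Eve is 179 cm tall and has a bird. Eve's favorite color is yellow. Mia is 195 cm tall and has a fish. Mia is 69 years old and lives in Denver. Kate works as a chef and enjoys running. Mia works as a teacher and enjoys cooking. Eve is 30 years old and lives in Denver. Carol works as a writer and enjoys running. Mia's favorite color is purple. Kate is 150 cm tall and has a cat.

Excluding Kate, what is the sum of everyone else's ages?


Sum (excluding Kate): 161

161


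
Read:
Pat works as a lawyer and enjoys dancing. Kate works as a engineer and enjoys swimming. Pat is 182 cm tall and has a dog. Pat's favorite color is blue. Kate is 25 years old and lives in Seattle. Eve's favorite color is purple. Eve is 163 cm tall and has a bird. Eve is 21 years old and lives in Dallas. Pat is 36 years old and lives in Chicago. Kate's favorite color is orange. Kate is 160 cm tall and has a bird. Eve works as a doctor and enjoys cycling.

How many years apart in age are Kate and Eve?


25 vs 21, diff = 4

4


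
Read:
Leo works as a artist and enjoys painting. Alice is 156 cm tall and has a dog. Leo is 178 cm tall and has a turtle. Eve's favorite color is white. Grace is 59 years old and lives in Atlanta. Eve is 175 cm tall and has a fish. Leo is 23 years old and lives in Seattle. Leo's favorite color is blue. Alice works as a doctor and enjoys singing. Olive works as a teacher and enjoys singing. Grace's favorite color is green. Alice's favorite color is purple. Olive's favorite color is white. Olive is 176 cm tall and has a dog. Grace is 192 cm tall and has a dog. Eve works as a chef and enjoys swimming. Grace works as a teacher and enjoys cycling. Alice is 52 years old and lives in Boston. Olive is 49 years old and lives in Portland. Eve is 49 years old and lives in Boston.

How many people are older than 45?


Filter: 4

4


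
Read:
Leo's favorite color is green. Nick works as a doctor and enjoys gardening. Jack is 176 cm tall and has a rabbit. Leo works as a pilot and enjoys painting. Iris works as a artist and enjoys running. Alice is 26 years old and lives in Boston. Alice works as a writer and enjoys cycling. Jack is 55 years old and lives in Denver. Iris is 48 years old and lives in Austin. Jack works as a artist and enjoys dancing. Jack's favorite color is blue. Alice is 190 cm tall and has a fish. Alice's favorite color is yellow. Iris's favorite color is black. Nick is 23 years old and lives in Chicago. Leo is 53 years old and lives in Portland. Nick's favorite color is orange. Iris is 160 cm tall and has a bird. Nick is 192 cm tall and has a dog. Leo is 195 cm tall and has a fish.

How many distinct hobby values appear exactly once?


Unique hobby values: 5

5


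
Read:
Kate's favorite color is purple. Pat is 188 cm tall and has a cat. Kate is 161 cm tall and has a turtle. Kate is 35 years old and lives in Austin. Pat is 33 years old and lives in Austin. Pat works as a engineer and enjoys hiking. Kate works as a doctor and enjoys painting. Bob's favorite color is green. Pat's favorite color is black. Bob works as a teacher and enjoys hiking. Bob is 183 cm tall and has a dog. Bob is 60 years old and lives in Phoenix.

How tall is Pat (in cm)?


Pat is 188 cm tall

188


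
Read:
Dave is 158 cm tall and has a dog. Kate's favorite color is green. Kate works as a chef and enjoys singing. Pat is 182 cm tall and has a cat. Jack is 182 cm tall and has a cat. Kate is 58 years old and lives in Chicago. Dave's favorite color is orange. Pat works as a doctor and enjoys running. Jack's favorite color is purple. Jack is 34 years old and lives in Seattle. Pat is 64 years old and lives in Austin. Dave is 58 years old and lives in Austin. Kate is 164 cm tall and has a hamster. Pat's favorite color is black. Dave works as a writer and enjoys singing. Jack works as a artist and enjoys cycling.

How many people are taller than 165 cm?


Taller than 165: 2

2


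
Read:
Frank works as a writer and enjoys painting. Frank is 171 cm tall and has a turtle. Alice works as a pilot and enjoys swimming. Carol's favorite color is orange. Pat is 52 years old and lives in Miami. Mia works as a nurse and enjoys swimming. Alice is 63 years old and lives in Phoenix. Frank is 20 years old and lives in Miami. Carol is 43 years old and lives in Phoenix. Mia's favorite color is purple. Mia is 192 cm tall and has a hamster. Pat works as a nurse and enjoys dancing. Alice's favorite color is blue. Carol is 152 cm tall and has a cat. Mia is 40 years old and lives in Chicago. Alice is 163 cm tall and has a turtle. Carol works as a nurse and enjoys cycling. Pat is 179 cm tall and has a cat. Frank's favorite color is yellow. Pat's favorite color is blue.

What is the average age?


Sum=218, n=5, avg=43.6

43.6


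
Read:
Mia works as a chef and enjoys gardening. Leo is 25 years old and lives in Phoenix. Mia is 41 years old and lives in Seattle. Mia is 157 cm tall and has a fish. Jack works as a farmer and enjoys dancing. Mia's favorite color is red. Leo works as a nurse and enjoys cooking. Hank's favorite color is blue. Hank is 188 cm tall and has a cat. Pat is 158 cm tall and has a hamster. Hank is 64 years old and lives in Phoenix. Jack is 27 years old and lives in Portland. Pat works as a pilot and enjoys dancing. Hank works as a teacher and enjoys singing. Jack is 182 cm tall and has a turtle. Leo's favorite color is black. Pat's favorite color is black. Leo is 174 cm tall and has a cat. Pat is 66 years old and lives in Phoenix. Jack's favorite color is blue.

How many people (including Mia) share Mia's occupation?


Mia is a chef. Count = 1

1


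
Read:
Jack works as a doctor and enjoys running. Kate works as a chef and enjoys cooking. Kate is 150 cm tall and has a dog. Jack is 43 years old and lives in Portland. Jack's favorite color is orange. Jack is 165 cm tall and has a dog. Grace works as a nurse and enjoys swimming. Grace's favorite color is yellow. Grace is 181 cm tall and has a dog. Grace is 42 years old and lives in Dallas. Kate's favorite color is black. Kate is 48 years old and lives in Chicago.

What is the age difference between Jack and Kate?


|43 - 48| = 5

5


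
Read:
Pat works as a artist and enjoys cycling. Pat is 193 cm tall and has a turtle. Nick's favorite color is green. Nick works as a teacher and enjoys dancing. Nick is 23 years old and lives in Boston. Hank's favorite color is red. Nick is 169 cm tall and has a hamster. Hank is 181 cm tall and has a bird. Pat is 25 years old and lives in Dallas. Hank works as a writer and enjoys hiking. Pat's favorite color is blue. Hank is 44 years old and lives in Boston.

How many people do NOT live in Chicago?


Not in Chicago: 3

3


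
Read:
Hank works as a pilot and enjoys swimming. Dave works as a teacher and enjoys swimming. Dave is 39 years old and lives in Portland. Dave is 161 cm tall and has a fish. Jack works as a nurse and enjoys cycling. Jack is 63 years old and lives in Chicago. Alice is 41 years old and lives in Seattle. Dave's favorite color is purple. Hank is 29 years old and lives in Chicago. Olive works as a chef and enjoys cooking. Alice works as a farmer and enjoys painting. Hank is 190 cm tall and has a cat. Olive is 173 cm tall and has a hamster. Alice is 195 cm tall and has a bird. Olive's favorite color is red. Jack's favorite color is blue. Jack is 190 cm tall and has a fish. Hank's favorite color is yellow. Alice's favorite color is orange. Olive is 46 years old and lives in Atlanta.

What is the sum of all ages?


46+29+63+39+41 = 218

218


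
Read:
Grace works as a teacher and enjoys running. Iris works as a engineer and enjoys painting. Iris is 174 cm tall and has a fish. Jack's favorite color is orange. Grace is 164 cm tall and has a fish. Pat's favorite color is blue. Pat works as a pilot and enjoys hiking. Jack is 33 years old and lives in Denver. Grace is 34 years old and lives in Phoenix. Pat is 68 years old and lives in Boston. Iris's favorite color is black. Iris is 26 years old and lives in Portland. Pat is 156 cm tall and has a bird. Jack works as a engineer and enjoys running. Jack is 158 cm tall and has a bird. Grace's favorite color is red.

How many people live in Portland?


Count in Portland: 1

1


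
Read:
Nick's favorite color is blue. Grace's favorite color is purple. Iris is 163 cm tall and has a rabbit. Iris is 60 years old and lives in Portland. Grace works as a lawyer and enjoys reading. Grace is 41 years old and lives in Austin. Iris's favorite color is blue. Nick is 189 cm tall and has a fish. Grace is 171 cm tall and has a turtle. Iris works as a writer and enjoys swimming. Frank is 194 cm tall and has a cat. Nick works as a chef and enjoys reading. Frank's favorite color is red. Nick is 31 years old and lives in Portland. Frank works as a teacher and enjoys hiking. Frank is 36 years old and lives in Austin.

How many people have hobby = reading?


Count: 2

2


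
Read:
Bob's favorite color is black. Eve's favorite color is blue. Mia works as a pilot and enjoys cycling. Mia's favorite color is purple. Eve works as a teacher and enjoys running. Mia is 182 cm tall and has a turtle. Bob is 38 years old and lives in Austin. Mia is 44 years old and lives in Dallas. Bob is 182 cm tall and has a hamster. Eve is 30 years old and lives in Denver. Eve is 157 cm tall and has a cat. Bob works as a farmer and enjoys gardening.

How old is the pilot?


The pilot is Mia, age 44

44


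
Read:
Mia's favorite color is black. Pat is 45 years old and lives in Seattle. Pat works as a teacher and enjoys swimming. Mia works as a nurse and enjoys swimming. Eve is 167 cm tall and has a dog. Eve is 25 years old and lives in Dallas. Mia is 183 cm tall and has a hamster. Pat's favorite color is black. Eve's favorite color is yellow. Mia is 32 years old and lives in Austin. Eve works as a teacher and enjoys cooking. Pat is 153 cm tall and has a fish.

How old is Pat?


Pat is 45 years old

45


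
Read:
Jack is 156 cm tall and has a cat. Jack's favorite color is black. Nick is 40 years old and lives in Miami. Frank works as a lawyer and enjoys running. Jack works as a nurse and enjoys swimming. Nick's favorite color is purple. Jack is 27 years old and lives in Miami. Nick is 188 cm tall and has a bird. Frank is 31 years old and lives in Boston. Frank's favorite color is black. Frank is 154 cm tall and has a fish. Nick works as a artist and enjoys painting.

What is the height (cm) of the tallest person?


Tallest: Nick at 188 cm

188


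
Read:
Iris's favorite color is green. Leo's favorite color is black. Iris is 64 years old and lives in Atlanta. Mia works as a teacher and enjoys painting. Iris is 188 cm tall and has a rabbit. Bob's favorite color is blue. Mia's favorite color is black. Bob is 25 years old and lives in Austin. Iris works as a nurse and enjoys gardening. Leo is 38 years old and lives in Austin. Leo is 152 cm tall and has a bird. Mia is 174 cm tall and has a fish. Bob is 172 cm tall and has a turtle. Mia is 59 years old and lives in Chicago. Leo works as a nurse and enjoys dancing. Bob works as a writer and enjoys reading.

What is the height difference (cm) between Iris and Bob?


|188 - 172| = 16

16


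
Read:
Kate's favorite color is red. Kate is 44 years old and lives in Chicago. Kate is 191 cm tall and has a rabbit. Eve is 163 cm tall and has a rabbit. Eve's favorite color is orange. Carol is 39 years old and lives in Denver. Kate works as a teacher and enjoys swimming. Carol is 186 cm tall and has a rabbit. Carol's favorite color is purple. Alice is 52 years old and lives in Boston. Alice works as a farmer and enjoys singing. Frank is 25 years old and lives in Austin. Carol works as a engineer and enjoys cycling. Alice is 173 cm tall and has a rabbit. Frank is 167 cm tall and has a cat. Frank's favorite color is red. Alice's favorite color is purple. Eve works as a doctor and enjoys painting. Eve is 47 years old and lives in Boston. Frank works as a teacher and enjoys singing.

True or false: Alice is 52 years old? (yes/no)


Alice is actually 52. yes

yes


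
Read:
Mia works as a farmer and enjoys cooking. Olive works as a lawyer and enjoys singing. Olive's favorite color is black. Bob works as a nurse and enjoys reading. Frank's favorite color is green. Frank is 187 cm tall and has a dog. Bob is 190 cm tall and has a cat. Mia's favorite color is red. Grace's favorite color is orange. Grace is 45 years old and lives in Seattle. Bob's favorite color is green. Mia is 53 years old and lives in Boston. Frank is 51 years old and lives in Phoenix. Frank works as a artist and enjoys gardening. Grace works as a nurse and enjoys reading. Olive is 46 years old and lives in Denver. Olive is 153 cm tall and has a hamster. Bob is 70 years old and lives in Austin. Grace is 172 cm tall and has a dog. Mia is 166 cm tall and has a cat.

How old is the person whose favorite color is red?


Person with favorite color=red is Mia, age 53

53


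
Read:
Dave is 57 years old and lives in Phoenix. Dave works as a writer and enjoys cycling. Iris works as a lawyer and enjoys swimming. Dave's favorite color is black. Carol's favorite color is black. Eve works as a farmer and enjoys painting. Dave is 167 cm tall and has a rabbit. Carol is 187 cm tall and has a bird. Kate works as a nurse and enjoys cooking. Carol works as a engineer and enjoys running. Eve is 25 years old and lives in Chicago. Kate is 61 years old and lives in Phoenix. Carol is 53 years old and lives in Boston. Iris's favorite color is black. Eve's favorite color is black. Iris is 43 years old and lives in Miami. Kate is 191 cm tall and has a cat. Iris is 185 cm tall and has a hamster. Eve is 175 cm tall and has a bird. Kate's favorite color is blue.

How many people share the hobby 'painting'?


Count: 1

1


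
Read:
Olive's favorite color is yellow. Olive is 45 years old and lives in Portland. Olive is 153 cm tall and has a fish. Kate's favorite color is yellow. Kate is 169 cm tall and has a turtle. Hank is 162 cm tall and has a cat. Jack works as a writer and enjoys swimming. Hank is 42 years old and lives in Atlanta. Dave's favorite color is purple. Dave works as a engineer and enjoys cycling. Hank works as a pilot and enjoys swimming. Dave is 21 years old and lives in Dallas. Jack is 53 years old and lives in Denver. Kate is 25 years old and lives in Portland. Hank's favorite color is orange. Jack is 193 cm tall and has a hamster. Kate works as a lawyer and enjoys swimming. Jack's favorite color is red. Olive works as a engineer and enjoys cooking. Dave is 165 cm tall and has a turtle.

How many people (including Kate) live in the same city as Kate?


Kate lives in Portland. Count = 2

2


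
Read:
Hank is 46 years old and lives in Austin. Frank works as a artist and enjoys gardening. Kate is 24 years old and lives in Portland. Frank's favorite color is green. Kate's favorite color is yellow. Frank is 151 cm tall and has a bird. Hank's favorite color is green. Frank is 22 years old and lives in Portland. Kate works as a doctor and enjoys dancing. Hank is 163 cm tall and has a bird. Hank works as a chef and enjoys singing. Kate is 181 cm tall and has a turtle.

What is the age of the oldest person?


Oldest: Hank at 46

46
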